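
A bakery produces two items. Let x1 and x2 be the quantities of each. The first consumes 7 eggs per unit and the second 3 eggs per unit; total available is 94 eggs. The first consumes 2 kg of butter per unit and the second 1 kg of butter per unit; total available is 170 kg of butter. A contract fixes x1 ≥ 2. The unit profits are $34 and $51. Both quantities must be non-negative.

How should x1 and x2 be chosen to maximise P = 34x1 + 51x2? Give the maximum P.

x1 = 2, x2 = 80/3, maximum P = 1428

Extreme points and P = 34x1 + 51x2:
  (94/7, 0) → P = 3196/7
  (2, 0) → P = 68
  (2, 80/3) → P = 1428

The optimum lies where 7x1 + 3x2 = 94 and x1 = 2.
Solving simultaneously gives x1 = 2, x2 = 80/3.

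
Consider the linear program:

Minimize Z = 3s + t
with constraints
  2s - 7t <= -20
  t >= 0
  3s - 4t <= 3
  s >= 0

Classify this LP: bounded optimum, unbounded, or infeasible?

bounded optimum

Feasible corners and Z = 3s + t:
  (101/13, 66/13) → Z = 369/13
  (0, 20/7) → Z = 20/7
The feasible region has finitely many vertices and no improving ray; the minimum is 20/7 at (0, 20/7).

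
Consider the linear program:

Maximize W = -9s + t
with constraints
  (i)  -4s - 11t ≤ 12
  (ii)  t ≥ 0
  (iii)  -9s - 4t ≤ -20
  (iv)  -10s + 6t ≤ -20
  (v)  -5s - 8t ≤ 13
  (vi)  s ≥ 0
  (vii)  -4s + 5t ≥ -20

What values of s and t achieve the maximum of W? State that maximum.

s = 100/47, t = 10/47, maximum W = -890/47

Extreme points and W = -9s + t:
  (20/9, 0) → W = -20
  (5, 0) → W = -45
  (100/47, 10/47) → W = -890/47
The feasible region is unbounded (it extends along (5, 4), (3, 5)), but W strictly decreases along every unbounded feasible direction, so there is no improving ray and the maximum is attained at a vertex.

The optimum lies where -9s - 4t = -20 and -10s + 6t = -20.
Solving simultaneously gives s = 100/47, t = 10/47.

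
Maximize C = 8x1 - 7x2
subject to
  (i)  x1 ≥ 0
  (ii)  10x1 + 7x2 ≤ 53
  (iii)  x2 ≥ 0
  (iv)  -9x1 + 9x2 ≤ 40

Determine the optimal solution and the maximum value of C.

x1 = 53/10, x2 = 0, maximum C = 212/5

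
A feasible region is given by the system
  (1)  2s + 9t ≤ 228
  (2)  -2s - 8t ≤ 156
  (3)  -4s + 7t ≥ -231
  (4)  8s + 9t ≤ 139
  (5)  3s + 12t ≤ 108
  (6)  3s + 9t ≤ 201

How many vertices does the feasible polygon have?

The feasible vertices (each the meet of two boundaries and inside every other half-plane) are:
  (-1614, 384)
  (-588, 156)
  (378/23, -543/23)
  (763/23, -323/23)
  (232/23, 149/23)

5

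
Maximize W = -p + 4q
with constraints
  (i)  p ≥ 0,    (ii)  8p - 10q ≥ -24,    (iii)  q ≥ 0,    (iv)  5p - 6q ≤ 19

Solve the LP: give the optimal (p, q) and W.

p = 167, q = 136, maximum W = 377

Extreme points and W = -p + 4q:
  (0, 12/5) → W = 48/5
  (0, 0) → W = 0
  (167, 136) → W = 377
  (19/5, 0) → W = -19/5

At the optimal vertex, 8p - 10q = -24 and 5p - 6q = 19.
Solving simultaneously gives p = 167, q = 136.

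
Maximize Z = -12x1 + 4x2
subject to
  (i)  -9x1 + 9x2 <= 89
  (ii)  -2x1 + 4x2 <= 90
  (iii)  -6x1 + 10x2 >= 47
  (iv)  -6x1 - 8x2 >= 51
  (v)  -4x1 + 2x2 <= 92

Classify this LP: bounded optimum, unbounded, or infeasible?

bounded optimum

Feasible corners and Z = -12x1 + 4x2:
  (-467/36, -37/12) → Z = 430/3
  (-1171/126, 25/42) → Z = 2392/21
  (-443/54, -2/9) → Z = 878/9
The feasible region has finitely many vertices and no improving ray; the maximum is 430/3 at (-467/36, -37/12).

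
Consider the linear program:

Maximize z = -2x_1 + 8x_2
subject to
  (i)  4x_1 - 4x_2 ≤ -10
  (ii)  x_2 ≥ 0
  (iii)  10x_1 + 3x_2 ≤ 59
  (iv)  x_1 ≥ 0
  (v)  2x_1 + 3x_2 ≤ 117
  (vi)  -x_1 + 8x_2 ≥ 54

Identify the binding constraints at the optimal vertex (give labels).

Corner points and z = -2x_1 + 8x_2:
  (0, 59/3) → z = 472/3
  (310/83, 599/83) → z = 4172/83
  (0, 27/4) → z = 54

The maximum is at (0, 59/3). Substituting into each constraint, equality holds for (iii) and (iv); the remaining constraints have slack.

(iii) and (iv)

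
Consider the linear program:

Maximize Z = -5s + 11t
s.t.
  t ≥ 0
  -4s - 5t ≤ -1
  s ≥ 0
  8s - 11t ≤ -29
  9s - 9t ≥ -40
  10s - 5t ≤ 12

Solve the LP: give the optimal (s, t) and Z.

Feasible corners and Z = -5s + 11t:
  (0, 29/11) → Z = 29
  (0, 40/9) → Z = 440/9
  (277/70, 193/35) → Z = 2861/70
  (308/45, 508/45) → Z = 4048/45

s = 308/45, t = 508/45, maximum Z = 4048/45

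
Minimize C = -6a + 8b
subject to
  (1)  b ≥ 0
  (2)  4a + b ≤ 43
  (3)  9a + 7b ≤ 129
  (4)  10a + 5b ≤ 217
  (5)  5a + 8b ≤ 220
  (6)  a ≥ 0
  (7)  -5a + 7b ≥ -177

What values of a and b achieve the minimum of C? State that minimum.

Extreme points and C = -6a + 8b:
  (43/4, 0) → C = -129/2
  (0, 0) → C = 0
  (172/19, 129/19) → C = 0
  (0, 129/7) → C = 1032/7

At the optimal vertex, b = 0 and 4a + b = 43.
Solving simultaneously gives a = 43/4, b = 0.

a = 43/4, b = 0, minimum C = -129/2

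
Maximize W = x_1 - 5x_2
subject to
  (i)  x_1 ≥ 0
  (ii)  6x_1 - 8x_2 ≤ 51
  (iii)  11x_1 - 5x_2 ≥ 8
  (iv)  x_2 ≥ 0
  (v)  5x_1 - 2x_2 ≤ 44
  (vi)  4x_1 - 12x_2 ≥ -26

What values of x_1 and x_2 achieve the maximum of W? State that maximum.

Corner points and W = x_1 - 5x_2:
  (17/2, 0) → W = 17/2
  (125/14, 9/28) → W = 205/28
  (8/11, 0) → W = 8/11
  (113/56, 159/56) → W = -341/28
  (145/13, 153/26) → W = -475/26

x_1 = 17/2, x_2 = 0, maximum W = 17/2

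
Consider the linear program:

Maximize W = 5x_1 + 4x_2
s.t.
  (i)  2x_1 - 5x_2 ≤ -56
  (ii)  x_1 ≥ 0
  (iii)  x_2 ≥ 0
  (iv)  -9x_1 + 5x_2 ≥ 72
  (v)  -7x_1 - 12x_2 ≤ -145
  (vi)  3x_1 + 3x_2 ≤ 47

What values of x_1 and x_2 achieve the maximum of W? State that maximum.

x_1 = 19/42, x_2 = 213/14, maximum W = 2651/42

Vertices and W = 5x_1 + 4x_2:
  (0, 72/5) → W = 288/5
  (0, 47/3) → W = 188/3
  (19/42, 213/14) → W = 2651/42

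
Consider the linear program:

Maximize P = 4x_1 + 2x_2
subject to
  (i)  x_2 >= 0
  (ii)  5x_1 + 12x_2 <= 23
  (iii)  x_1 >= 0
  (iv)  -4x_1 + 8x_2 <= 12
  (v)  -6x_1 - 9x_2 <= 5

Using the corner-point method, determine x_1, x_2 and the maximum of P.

The optimum lies where x_2 = 0 and 5x_1 + 12x_2 = 23.
Solving simultaneously gives x_1 = 23/5, x_2 = 0.

x_1 = 23/5, x_2 = 0, maximum P = 92/5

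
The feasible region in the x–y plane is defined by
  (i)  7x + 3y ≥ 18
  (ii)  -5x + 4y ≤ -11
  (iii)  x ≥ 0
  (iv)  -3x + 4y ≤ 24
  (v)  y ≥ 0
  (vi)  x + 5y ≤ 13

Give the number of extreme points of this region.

4

Intersecting each pair of boundary lines and keeping only the points that satisfy every inequality leaves:
  (105/43, 13/43)
  (18/7, 0)
  (107/29, 54/29)
  (13, 0)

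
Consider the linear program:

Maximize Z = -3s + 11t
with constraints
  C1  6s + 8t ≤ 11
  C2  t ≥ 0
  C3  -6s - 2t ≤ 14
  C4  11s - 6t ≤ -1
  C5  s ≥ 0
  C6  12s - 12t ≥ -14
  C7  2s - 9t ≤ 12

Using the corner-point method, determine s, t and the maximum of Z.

Corner points and Z = -3s + 11t:
  (29/62, 127/124) → Z = 1223/124
  (5/42, 9/7) → Z = 193/14
  (0, 1/6) → Z = 11/6
  (0, 7/6) → Z = 77/6

s = 5/42, t = 9/7, maximum Z = 193/14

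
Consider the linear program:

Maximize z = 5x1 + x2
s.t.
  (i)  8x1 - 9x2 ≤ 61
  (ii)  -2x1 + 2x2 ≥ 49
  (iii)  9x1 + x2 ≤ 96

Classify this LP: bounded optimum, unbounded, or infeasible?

From the feasible point (-563/2, -257), moving in the direction (-1, 9) keeps every constraint satisfied while z increases without bound.

unbounded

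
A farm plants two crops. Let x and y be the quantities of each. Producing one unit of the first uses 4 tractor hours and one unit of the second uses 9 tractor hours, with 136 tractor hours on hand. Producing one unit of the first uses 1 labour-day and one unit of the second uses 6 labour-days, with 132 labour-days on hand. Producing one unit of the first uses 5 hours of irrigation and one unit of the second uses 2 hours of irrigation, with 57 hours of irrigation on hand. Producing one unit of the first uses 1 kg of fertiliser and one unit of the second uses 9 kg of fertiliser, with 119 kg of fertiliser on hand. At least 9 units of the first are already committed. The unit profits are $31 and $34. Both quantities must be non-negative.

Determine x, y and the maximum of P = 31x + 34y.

x = 9, y = 6, maximum P = 483

Extreme points and P = 31x + 34y:
  (57/5, 0) → P = 1767/5
  (9, 0) → P = 279
  (9, 6) → P = 483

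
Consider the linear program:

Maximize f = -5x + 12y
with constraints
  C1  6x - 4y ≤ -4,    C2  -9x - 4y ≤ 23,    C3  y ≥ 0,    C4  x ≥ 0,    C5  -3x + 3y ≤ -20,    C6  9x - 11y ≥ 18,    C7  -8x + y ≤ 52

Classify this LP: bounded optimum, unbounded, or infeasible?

infeasible

The boundaries y = 0 and -3x + 3y = -20 meet at (20/3, 0), but that point violates 6x - 4y ≤ -4. Every candidate vertex is excluded by some other constraint, so the feasible region is empty.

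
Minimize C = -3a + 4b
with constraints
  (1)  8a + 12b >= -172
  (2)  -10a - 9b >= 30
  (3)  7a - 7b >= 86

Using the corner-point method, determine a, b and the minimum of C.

a = 99/4, b = -185/6, minimum C = -2371/12

At the optimal vertex, 8a + 12b = -172 and -10a - 9b = 30.
Solving simultaneously gives a = 99/4, b = -185/6.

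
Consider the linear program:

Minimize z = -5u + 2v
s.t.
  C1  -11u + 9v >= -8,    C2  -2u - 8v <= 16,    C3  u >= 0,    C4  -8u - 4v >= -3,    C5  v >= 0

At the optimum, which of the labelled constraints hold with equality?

C4 and C5

Extreme points and z = -5u + 2v:
  (0, 3/4) → z = 3/2
  (0, 0) → z = 0
  (3/8, 0) → z = -15/8

The minimum is at (3/8, 0). Substituting into each constraint, equality holds for C4 and C5; the remaining constraints have slack.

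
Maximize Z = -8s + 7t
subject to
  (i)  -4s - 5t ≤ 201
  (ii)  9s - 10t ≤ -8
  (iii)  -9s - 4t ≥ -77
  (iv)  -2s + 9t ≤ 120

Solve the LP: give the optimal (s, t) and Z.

Vertices and Z = -8s + 7t:
  (-410/17, -1777/85) → Z = 233/5
  (-2409/46, 39/23) → Z = 9909/23
  (41/7, 85/14) → Z = -61/14
  (213/89, 1234/89) → Z = 6934/89

The binding constraints are -4s - 5t = 201 and -2s + 9t = 120.
Solving simultaneously gives s = -2409/46, t = 39/23.

s = -2409/46, t = 39/23, maximum Z = 9909/23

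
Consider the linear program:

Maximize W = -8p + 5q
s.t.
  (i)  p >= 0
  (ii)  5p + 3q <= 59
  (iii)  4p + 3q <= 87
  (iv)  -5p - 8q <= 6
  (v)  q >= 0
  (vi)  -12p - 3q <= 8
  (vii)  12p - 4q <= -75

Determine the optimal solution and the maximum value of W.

p = 0, q = 59/3, maximum W = 295/3

Extreme points and W = -8p + 5q:
  (0, 59/3) → W = 295/3
  (0, 75/4) → W = 375/4
  (11/56, 1083/56) → W = 761/8

The optimum lies where p = 0 and 5p + 3q = 59.
Solving simultaneously gives p = 0, q = 59/3.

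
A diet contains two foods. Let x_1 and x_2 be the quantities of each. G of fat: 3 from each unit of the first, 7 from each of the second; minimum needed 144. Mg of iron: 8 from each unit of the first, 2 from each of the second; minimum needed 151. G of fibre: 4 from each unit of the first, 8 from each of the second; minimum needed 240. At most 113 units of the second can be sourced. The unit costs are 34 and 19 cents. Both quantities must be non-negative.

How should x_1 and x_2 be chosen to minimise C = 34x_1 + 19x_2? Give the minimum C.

x_1 = 13, x_2 = 47/2, minimum C = 1777/2

Feasible corners and C = 34x_1 + 19x_2:
  (0, 151/2) → C = 2869/2
  (0, 113) → C = 2147
  (60, 0) → C = 2040
  (13, 47/2) → C = 1777/2
The feasible region is unbounded (it extends along (1, 0)), but C strictly increases along every unbounded feasible direction, so there is no improving ray and the minimum is attained at a vertex.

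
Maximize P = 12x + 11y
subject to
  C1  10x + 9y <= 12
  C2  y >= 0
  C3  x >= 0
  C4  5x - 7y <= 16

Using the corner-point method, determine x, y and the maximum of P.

Extreme points and P = 12x + 11y:
  (6/5, 0) → P = 72/5
  (0, 4/3) → P = 44/3
  (0, 0) → P = 0

x = 0, y = 4/3, maximum P = 44/3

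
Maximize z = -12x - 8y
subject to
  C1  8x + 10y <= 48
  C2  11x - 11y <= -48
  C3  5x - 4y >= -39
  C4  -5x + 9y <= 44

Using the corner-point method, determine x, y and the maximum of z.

Corner points and z = -12x - 8y:
  (8/33, 152/33) → z = -1312/33
  (-4/61, 296/61) → z = -2320/61
  (-237/11, -189/11) → z = 396
  (-7, 1) → z = 76

At the optimal vertex, 11x - 11y = -48 and 5x - 4y = -39.
Solving simultaneously gives x = -237/11, y = -189/11.

x = -237/11, y = -189/11, maximum z = 396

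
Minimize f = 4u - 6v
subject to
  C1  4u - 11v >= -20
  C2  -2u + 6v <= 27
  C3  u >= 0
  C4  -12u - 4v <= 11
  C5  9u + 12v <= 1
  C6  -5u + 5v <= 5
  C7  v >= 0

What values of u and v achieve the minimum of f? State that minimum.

Feasible corners and f = 4u - 6v:
  (0, 1/12) → f = -1/2
  (0, 0) → f = 0
  (1/9, 0) → f = 4/9

u = 0, v = 1/12, minimum f = -1/2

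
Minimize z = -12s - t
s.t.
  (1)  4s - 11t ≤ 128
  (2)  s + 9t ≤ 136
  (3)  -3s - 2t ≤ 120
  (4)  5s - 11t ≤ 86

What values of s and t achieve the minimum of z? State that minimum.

s = 1135/28, t = 297/28, minimum z = -13917/28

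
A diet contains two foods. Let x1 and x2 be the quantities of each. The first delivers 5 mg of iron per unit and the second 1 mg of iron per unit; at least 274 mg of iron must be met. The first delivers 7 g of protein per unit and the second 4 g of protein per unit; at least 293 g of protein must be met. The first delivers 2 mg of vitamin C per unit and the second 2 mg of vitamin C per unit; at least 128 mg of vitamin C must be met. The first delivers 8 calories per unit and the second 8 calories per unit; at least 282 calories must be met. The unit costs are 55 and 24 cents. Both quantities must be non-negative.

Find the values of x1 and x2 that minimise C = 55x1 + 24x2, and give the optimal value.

x1 = 105/2, x2 = 23/2, minimum C = 6327/2

Vertices and C = 55x1 + 24x2:
  (0, 274) → C = 6576
  (64, 0) → C = 3520
  (105/2, 23/2) → C = 6327/2
The feasible region is unbounded (it extends along (0, 1), (1, 0)), but C strictly increases along every unbounded feasible direction, so there is no improving ray and the minimum is attained at a vertex.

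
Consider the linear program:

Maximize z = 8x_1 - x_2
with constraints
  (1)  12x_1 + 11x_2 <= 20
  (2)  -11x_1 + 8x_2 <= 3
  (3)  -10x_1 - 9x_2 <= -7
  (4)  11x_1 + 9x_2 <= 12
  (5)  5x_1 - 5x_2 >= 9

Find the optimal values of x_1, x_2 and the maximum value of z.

x_1 = 5, x_2 = -43/9, maximum z = 403/9

Feasible corners and z = 8x_1 - x_2:
  (5, -43/9) → z = 403/9
  (116/95, -11/19) → z = 983/95
  (141/100, -39/100) → z = 1167/100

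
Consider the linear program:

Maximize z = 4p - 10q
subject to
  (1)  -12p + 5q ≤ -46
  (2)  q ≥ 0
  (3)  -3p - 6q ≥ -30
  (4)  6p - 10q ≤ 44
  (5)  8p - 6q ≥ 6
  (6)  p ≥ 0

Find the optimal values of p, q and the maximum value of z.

Feasible corners and z = 4p - 10q:
  (23/6, 0) → z = 46/3
  (142/29, 74/29) → z = -172/29
  (22/3, 0) → z = 88/3
  (94/11, 8/11) → z = 296/11

p = 22/3, q = 0, maximum z = 88/3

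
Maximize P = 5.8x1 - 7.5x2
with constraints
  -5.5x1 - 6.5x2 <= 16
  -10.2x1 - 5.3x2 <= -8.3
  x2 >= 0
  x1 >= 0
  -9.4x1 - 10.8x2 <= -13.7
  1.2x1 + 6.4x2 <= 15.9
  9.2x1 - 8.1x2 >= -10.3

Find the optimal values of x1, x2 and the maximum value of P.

Vertices and P = 5.8x1 - 7.5x2:
  (1703/6034, 3086/3017) → P = -26009/4310
  (632/6569, 9071/6569) → P = -643669/65690
  (137/94, 0) → P = 3973/470
  (53/4, 0) → P = 1537/20
  (6287/6860, 3966/1715) → P = -412577/34300

The binding constraints are x2 = 0 and 1.2x1 + 6.4x2 = 15.9.
Solving simultaneously gives x1 = 53/4, x2 = 0.

x1 = 13.25, x2 = 0, maximum P = 76.85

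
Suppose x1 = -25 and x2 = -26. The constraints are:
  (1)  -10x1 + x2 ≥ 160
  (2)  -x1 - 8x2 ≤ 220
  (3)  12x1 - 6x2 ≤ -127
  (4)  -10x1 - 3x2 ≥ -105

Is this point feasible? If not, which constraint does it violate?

Constraint (2): -x1 - 8x2 = 233, which is not ≤ 220. All other constraints are satisfied.

not feasible — violates (2)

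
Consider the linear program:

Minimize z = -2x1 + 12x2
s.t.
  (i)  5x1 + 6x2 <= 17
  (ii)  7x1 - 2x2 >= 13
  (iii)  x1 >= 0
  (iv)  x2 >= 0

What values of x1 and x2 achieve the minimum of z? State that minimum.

x1 = 17/5, x2 = 0, minimum z = -34/5

Corner points and z = -2x1 + 12x2:
  (28/13, 27/26) → z = 106/13
  (17/5, 0) → z = -34/5
  (13/7, 0) → z = -26/7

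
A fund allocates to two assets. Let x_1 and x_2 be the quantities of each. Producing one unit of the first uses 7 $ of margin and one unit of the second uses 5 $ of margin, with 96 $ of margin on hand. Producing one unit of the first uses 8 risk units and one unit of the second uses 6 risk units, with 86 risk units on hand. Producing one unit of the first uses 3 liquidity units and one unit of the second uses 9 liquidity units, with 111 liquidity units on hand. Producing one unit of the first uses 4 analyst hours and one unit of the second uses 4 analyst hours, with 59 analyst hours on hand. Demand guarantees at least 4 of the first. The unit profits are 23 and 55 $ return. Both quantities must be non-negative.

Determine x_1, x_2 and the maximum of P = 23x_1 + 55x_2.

Vertices and P = 23x_1 + 55x_2:
  (43/4, 0) → P = 989/4
  (4, 0) → P = 92
  (4, 9) → P = 587

At the optimal vertex, 8x_1 + 6x_2 = 86 and x_1 = 4.
Solving simultaneously gives x_1 = 4, x_2 = 9.

x_1 = 4, x_2 = 9, maximum P = 587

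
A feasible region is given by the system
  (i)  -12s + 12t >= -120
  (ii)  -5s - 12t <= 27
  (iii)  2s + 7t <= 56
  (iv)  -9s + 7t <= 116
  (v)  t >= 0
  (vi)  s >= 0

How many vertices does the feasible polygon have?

4

Pairwise boundary intersections that survive every other constraint:
  (14, 4)
  (10, 0)
  (0, 8)
  (0, 0)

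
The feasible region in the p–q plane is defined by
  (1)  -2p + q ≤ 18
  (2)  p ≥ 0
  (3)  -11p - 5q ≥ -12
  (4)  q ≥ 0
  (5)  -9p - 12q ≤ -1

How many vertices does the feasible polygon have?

4

Of the 10 pairwise boundary intersections, those satisfying every inequality are:
  (0, 12/5)
  (0, 1/12)
  (12/11, 0)
  (1/9, 0)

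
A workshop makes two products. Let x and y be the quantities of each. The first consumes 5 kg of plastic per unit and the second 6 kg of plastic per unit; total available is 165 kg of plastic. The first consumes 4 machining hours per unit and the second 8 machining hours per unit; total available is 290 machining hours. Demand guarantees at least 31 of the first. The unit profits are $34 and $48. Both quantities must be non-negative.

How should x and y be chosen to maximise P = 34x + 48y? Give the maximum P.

Extreme points and P = 34x + 48y:
  (33, 0) → P = 1122
  (31, 0) → P = 1054
  (31, 5/3) → P = 1134

The optimum lies where 5x + 6y = 165 and x = 31.
Solving simultaneously gives x = 31, y = 5/3.

x = 31, y = 5/3, maximum P = 1134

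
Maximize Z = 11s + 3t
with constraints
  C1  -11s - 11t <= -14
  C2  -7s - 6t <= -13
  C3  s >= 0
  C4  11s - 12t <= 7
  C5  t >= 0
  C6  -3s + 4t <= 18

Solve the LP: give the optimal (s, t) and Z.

Feasible corners and Z = 11s + 3t:
  (0, 13/6) → Z = 13/2
  (33/25, 47/75) → Z = 82/5
  (0, 9/2) → Z = 27/2
  (61/2, 219/8) → Z = 3341/8

The binding constraints are 11s - 12t = 7 and -3s + 4t = 18.
Solving simultaneously gives s = 61/2, t = 219/8.

s = 61/2, t = 219/8, maximum Z = 3341/8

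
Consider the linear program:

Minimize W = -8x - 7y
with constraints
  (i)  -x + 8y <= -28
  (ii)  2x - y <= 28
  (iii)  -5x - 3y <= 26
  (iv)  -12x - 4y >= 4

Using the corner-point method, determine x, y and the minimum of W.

x = 4/5, y = -17/5, minimum W = 87/5

Vertices and W = -8x - 7y:
  (-124/43, -166/43) → W = 2154/43
  (4/5, -17/5) → W = 87/5
  (58/11, -192/11) → W = 80
  (27/5, -86/5) → W = 386/5

The optimum lies where -x + 8y = -28 and -12x - 4y = 4.
Solving simultaneously gives x = 4/5, y = -17/5.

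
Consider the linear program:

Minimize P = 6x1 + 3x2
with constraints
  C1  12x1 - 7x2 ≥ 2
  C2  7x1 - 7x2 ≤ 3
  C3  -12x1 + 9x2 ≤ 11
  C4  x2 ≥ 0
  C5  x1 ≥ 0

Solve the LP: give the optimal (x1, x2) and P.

Feasible corners and P = 6x1 + 3x2:
  (95/24, 13/2) → P = 173/4
  (1/6, 0) → P = 1
  (3/7, 0) → P = 18/7
The feasible region is unbounded (it extends along (1, 1), (3, 4)), but P strictly increases along every unbounded feasible direction, so there is no improving ray and the minimum is attained at a vertex.

The binding constraints are 12x1 - 7x2 = 2 and x2 = 0.
Solving simultaneously gives x1 = 1/6, x2 = 0.

x1 = 1/6, x2 = 0, minimum P = 1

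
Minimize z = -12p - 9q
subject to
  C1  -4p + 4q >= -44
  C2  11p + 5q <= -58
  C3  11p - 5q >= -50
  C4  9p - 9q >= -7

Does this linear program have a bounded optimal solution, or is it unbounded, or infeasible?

bounded optimum

Extreme points and z = -12p - 9q:
  (-3/16, -179/16) → z = 1647/16
  (-35/2, -57/2) → z = 933/2
  (-557/144, -445/144) → z = 3563/48
  (-415/54, -373/54) → z = 2779/18
The feasible region has finitely many vertices and no improving ray; the minimum is 3563/48 at (-557/144, -445/144).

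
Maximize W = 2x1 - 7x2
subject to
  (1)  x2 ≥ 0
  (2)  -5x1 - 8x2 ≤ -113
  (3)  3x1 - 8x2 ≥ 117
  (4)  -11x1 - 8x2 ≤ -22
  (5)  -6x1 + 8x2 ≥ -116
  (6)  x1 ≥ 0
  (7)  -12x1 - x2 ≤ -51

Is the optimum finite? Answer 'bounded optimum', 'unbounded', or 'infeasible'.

infeasible

The boundaries x2 = 0 and 3x1 - 8x2 = 117 meet at (39, 0), but that point violates -6x1 + 8x2 ≥ -116. Every candidate vertex is excluded by some other constraint, so the feasible region is empty.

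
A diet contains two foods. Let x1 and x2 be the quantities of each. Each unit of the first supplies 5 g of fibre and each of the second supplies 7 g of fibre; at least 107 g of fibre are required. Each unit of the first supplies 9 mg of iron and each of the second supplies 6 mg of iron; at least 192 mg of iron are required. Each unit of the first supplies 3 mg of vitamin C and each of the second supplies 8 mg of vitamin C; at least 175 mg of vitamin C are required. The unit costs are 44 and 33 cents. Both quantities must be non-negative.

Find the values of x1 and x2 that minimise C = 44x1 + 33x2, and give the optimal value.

x1 = 9, x2 = 37/2, minimum C = 2013/2

Extreme points and C = 44x1 + 33x2:
  (0, 32) → C = 1056
  (175/3, 0) → C = 7700/3
  (9, 37/2) → C = 2013/2
The feasible region is unbounded (it extends along (0, 1), (1, 0)), but C strictly increases along every unbounded feasible direction, so there is no improving ray and the minimum is attained at a vertex.

The optimum lies where 9x1 + 6x2 = 192 and 3x1 + 8x2 = 175.
Solving simultaneously gives x1 = 9, x2 = 37/2.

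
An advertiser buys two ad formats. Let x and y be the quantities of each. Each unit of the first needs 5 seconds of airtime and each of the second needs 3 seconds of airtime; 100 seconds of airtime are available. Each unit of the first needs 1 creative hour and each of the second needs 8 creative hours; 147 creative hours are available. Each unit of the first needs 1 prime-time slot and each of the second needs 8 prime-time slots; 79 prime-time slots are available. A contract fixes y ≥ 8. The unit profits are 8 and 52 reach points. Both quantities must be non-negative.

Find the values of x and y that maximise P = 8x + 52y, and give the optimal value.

x = 15, y = 8, maximum P = 536

Extreme points and P = 8x + 52y:
  (0, 79/8) → P = 1027/2
  (0, 8) → P = 416
  (15, 8) → P = 536

The binding constraints are x + 8y = 79 and y = 8.
Solving simultaneously gives x = 15, y = 8.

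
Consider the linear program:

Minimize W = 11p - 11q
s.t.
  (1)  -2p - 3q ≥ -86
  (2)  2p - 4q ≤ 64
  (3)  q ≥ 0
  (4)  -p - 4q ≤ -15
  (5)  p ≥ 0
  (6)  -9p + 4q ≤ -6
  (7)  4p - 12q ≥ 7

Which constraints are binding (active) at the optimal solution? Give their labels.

Feasible corners and W = 11p - 11q:
  (268/7, 22/7) → W = 2706/7
  (117/4, 55/6) → W = 2651/12
  (32, 0) → W = 352
  (15, 0) → W = 165
  (52/7, 53/28) → W = 1705/28

The minimum is at (52/7, 53/28). Substituting into each constraint, equality holds for (4) and (7); the remaining constraints have slack.

(4) and (7)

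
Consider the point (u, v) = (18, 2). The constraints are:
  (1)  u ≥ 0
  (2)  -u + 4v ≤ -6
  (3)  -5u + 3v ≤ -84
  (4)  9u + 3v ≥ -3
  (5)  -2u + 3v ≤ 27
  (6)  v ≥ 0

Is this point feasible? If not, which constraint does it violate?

feasible

(1): 18 ≥ 0 ✓
(2): -10 ≤ -6 ✓
(3): -84 ≤ -84 ✓
(4): 168 ≥ -3 ✓
(5): -30 ≤ 27 ✓
(6): 2 ≥ 0 ✓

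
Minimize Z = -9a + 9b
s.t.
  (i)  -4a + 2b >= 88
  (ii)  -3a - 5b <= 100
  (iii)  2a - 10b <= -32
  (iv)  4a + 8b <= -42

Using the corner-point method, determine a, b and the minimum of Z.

The optimum lies where -4a + 2b = 88 and 2a - 10b = -32.
Solving simultaneously gives a = -68/3, b = -4/3.

a = -68/3, b = -4/3, minimum Z = 192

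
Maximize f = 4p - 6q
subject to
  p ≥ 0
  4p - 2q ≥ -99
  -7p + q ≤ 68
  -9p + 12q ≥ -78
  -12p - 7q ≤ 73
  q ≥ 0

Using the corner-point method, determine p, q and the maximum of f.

Feasible corners and f = 4p - 6q:
  (0, 99/2) → f = -297
  (0, 0) → f = 0
  (26/3, 0) → f = 104/3
The feasible region is unbounded (it extends along (1, 2), (4, 3)), but f strictly decreases along every unbounded feasible direction, so there is no improving ray and the maximum is attained at a vertex.

At the optimal vertex, -9p + 12q = -78 and q = 0.
Solving simultaneously gives p = 26/3, q = 0.

p = 26/3, q = 0, maximum f = 104/3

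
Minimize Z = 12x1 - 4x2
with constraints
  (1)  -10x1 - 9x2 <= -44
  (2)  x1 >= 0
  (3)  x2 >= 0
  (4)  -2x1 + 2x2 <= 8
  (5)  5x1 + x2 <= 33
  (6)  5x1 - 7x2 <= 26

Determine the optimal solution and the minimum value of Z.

Extreme points and Z = 12x1 - 4x2:
  (22/5, 0) → Z = 264/5
  (8/19, 84/19) → Z = -240/19
  (26/5, 0) → Z = 312/5
  (29/6, 53/6) → Z = 68/3
  (257/40, 7/8) → Z = 368/5

x1 = 8/19, x2 = 84/19, minimum Z = -240/19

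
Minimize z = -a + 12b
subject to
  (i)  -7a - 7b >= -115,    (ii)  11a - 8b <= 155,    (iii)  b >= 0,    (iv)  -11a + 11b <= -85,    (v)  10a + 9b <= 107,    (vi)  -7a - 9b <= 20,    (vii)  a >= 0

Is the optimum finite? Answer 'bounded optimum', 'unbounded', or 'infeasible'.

bounded optimum

Vertices and z = -a + 12b:
  (85/11, 0) → z = -85/11
  (107/10, 0) → z = -107/10
  (1942/209, 327/209) → z = 1982/209
The feasible region has finitely many vertices and no improving ray; the minimum is -107/10 at (107/10, 0).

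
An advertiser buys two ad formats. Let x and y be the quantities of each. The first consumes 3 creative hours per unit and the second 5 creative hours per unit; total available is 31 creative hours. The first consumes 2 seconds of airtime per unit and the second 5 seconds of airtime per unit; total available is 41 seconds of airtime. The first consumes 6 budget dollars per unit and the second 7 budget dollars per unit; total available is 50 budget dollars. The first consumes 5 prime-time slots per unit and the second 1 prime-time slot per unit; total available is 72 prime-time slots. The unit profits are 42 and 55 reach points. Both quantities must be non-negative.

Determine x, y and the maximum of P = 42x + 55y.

x = 11/3, y = 4, maximum P = 374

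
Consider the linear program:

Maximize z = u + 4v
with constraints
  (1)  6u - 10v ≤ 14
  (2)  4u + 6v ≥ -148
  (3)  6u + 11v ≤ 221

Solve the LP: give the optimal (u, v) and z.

u = -1477/4, v = 443/2, maximum z = 2067/4

Corner points and z = u + 4v:
  (-349/19, -236/19) → z = -1293/19
  (394/21, 69/7) → z = 1222/21
  (-1477/4, 443/2) → z = 2067/4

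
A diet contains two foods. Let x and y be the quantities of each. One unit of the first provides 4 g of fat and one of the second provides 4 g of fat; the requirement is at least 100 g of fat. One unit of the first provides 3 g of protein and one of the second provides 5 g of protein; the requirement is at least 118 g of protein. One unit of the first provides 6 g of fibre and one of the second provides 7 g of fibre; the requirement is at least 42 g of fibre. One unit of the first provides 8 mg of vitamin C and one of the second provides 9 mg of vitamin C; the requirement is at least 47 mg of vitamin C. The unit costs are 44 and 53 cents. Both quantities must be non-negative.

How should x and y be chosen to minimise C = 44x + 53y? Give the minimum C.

Feasible corners and C = 44x + 53y:
  (0, 25) → C = 1325
  (118/3, 0) → C = 5192/3
  (7/2, 43/2) → C = 2587/2
The feasible region is unbounded (it extends along (0, 1), (1, 0)), but C strictly increases along every unbounded feasible direction, so there is no improving ray and the minimum is attained at a vertex.

The binding constraints are 4x + 4y = 100 and 3x + 5y = 118.
Solving simultaneously gives x = 7/2, y = 43/2.

x = 7/2, y = 43/2, minimum C = 2587/2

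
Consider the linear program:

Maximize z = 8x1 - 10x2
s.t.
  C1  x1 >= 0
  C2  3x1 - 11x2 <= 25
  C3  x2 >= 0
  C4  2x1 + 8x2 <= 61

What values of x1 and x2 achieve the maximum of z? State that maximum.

Corner points and z = 8x1 - 10x2:
  (0, 0) → z = 0
  (0, 61/8) → z = -305/4
  (25/3, 0) → z = 200/3
  (871/46, 133/46) → z = 2819/23

x1 = 871/46, x2 = 133/46, maximum z = 2819/23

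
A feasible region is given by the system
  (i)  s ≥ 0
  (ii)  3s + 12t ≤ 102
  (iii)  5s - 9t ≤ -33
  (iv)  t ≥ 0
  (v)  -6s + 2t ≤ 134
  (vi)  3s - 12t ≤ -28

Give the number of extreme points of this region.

The feasible vertices (each the meet of two boundaries and inside every other half-plane) are:
  (0, 17/2)
  (0, 11/3)
  (6, 7)

3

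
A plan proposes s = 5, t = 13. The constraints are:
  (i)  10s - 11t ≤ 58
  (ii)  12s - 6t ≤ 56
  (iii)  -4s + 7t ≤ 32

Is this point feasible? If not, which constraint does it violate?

not feasible — violates (iii)

Constraint (iii): -4s + 7t = 71, which is not ≤ 32. All other constraints are satisfied.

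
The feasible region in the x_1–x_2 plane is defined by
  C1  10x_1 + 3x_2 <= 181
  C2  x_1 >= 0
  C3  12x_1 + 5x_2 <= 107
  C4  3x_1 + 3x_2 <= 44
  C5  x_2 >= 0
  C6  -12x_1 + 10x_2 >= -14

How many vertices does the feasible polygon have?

5

The feasible vertices (each the meet of two boundaries and inside every other half-plane) are:
  (0, 44/3)
  (0, 0)
  (101/21, 69/7)
  (19/3, 31/5)
  (7/6, 0)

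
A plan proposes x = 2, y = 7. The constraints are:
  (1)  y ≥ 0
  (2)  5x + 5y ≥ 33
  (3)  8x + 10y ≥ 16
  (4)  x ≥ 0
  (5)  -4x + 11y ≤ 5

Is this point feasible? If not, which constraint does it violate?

not feasible — violates (5)

Constraint (5): -4x + 11y = 69, which is not ≤ 5. All other constraints are satisfied.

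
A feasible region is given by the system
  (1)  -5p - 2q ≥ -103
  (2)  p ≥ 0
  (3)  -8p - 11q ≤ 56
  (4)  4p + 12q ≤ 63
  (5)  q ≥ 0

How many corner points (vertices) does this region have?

Of the 10 pairwise boundary intersections, those satisfying every inequality are:
  (0, 21/4)
  (0, 0)
  (63/4, 0)

3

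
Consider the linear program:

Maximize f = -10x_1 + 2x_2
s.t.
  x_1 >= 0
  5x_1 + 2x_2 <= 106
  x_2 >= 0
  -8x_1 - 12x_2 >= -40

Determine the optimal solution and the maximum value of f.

x_1 = 0, x_2 = 10/3, maximum f = 20/3

Extreme points and f = -10x_1 + 2x_2:
  (0, 0) → f = 0
  (0, 10/3) → f = 20/3
  (5, 0) → f = -50

The optimum lies where x_1 = 0 and -8x_1 - 12x_2 = -40.
Solving simultaneously gives x_1 = 0, x_2 = 10/3.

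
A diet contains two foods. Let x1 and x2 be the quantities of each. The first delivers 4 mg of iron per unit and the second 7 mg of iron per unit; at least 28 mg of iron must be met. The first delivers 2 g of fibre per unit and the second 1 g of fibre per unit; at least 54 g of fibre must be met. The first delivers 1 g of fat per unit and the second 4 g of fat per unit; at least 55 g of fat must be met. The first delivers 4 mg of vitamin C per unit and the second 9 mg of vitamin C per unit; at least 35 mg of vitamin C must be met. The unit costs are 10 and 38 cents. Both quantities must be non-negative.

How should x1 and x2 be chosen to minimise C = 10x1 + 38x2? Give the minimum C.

x1 = 23, x2 = 8, minimum C = 534

Feasible corners and C = 10x1 + 38x2:
  (0, 54) → C = 2052
  (55, 0) → C = 550
  (23, 8) → C = 534
The feasible region is unbounded (it extends along (0, 1), (1, 0)), but C strictly increases along every unbounded feasible direction, so there is no improving ray and the minimum is attained at a vertex.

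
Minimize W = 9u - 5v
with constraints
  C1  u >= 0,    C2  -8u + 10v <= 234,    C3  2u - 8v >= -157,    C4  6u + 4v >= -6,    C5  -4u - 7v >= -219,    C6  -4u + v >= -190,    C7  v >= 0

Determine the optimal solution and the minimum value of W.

Vertices and W = 9u - 5v:
  (0, 157/8) → W = -785/8
  (0, 0) → W = 0
  (653/46, 533/23) → W = 547/46
  (1549/32, 29/8) → W = 13361/32
  (95/2, 0) → W = 855/2

At the optimal vertex, u = 0 and 2u - 8v = -157.
Solving simultaneously gives u = 0, v = 157/8.

u = 0, v = 157/8, minimum W = -785/8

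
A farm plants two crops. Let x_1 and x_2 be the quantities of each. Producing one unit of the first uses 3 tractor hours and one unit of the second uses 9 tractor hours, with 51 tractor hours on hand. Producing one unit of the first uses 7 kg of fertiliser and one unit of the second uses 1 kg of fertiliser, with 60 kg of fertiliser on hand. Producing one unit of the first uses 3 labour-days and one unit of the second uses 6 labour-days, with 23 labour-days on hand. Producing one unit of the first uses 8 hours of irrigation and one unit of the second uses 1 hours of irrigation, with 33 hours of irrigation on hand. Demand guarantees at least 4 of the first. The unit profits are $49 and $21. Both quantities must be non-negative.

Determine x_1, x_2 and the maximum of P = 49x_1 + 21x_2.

Extreme points and P = 49x_1 + 21x_2:
  (33/8, 0) → P = 1617/8
  (4, 0) → P = 196
  (4, 1) → P = 217

At the optimal vertex, 8x_1 + x_2 = 33 and x_1 = 4.
Solving simultaneously gives x_1 = 4, x_2 = 1.

x_1 = 4, x_2 = 1, maximum P = 217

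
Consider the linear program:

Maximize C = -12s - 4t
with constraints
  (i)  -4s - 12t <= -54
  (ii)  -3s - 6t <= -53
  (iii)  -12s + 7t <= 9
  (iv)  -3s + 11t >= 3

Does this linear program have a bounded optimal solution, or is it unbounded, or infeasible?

bounded optimum

Feasible corners and C = -12s - 4t:
  (317/93, 221/31) → C = -2152/31
  (565/51, 56/17) → C = -2484/17
The feasible region has finitely many vertices and no improving ray; the maximum is -2152/31 at (317/93, 221/31).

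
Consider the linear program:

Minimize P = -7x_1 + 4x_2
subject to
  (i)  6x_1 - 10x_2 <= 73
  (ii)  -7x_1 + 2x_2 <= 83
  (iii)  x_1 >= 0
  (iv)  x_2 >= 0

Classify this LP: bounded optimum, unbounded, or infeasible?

From the feasible point (73/6, 0), moving in the direction (10, 6) keeps every constraint satisfied while P decreases without bound.

unbounded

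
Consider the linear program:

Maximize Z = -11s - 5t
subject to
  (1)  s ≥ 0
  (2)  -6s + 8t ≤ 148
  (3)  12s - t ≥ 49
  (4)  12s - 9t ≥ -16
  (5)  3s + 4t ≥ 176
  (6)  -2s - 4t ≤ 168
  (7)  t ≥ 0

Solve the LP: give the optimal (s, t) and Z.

Extreme points and Z = -11s - 5t:
  (86/3, 40) → Z = -1546/3
  (304/15, 144/5) → Z = -5504/15
  (176/3, 0) → Z = -1936/3
The feasible region is unbounded (it extends along (1, 0), (4, 3)), but Z strictly decreases along every unbounded feasible direction, so there is no improving ray and the maximum is attained at a vertex.

s = 304/15, t = 144/5, maximum Z = -5504/15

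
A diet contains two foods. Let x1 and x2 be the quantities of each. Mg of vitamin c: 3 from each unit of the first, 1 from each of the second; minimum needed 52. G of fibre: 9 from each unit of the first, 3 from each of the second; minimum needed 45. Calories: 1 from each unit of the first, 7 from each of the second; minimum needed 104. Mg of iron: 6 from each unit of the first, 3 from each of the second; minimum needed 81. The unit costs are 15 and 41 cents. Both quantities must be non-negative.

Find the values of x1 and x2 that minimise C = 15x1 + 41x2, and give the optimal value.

Feasible corners and C = 15x1 + 41x2:
  (0, 52) → C = 2132
  (104, 0) → C = 1560
  (13, 13) → C = 728
The feasible region is unbounded (it extends along (0, 1), (1, 0)), but C strictly increases along every unbounded feasible direction, so there is no improving ray and the minimum is attained at a vertex.

The optimum lies where 3x1 + x2 = 52 and x1 + 7x2 = 104.
Solving simultaneously gives x1 = 13, x2 = 13.

x1 = 13, x2 = 13, minimum C = 728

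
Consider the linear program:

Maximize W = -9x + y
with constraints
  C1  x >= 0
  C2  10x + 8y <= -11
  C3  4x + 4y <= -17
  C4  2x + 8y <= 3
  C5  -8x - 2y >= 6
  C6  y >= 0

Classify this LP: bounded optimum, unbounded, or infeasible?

The boundaries x = 0 and 4x + 4y = -17 meet at (0, -17/4), but that point violates y ≥ 0. Every candidate vertex is excluded by some other constraint, so the feasible region is empty.

infeasible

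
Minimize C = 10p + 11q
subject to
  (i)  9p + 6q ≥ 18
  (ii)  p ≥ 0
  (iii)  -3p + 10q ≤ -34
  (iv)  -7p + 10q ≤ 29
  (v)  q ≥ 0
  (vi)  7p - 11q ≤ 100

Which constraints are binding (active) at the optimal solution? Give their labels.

(iii) and (v)

Extreme points and C = 10p + 11q:
  (34/3, 0) → C = 340/3
  (626/37, 62/37) → C = 6942/37
  (100/7, 0) → C = 1000/7

The minimum is at (34/3, 0). Substituting into each constraint, equality holds for (iii) and (v); the remaining constraints have slack.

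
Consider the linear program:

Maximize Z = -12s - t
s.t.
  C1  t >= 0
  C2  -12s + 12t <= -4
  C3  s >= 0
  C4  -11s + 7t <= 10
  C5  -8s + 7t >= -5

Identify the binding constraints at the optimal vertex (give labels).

C1 and C2

Corner points and Z = -12s - t:
  (1/3, 0) → Z = -4
  (5/8, 0) → Z = -15/2
  (8/3, 7/3) → Z = -103/3

The maximum is at (1/3, 0). Substituting into each constraint, equality holds for C1 and C2; the remaining constraints have slack.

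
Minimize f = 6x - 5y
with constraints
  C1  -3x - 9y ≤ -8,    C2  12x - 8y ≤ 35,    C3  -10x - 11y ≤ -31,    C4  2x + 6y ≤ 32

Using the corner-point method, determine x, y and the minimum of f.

x = -83/19, y = 129/19, minimum f = -1143/19

Extreme points and f = 6x - 5y:
  (633/212, 11/106) → f = 922/53
  (233/44, 157/44) → f = 613/44
  (-83/19, 129/19) → f = -1143/19

The optimum lies where -10x - 11y = -31 and 2x + 6y = 32.
Solving simultaneously gives x = -83/19, y = 129/19.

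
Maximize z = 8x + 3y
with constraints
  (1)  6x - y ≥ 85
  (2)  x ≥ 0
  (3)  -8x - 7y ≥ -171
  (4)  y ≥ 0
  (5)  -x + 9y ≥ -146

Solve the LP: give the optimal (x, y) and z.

Extreme points and z = 8x + 3y:
  (383/25, 173/25) → z = 3583/25
  (85/6, 0) → z = 340/3
  (171/8, 0) → z = 171

x = 171/8, y = 0, maximum z = 171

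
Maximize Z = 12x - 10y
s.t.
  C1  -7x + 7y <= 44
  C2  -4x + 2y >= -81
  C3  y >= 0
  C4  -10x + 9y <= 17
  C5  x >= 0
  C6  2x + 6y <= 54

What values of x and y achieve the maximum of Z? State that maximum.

Vertices and Z = 12x - 10y:
  (81/4, 0) → Z = 243
  (297/14, 27/14) → Z = 1647/7
  (0, 0) → Z = 0
  (0, 17/9) → Z = -170/9
  (64/13, 287/39) → Z = -566/39

The binding constraints are -4x + 2y = -81 and y = 0.
Solving simultaneously gives x = 81/4, y = 0.

x = 81/4, y = 0, maximum Z = 243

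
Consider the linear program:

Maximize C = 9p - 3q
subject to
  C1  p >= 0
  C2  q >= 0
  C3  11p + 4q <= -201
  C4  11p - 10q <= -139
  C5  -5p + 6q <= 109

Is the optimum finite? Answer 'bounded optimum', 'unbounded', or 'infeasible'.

infeasible

The boundaries p = 0 and 11p - 10q = -139 meet at (0, 139/10), but that point violates 11p + 4q ≤ -201. Every candidate vertex is excluded by some other constraint, so the feasible region is empty.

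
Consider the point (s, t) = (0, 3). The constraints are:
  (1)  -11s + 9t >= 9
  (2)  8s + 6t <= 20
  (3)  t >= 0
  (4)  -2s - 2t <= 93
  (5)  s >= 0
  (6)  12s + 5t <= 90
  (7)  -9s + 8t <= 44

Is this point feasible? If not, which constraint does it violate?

(1): 27 ≥ 9 ✓
(2): 18 ≤ 20 ✓
(3): 3 ≥ 0 ✓
(4): -6 ≤ 93 ✓
(5): 0 ≥ 0 ✓
(6): 15 ≤ 90 ✓
(7): 24 ≤ 44 ✓

feasible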